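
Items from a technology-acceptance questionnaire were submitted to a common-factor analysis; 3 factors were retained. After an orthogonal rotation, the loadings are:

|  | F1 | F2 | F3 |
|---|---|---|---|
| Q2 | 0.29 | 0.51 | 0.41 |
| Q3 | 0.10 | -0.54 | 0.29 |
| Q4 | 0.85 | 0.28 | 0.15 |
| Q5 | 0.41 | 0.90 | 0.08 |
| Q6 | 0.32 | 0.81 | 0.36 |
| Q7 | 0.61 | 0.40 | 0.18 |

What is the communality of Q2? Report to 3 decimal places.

0.512

h² = 0.29² + 0.51² + 0.41² = 0.0841 + 0.2601 + 0.1681 = 0.5123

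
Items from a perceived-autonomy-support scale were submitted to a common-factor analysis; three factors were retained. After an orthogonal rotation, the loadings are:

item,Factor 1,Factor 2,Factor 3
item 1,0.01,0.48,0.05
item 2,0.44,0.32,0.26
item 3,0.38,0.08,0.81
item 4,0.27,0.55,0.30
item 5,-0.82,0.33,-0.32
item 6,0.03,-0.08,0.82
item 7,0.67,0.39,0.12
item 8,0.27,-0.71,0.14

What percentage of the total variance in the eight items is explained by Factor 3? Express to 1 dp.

20.3%

SS loadings for Factor 3 = 0.05² + 0.26² + 0.81² + 0.30² + (-0.32)² + 0.82² + 0.12² + 0.14² = 1.6250
With 8 standardized items, total variance = 8. Proportion = 1.6250/8 = 0.2031 → 20.31%.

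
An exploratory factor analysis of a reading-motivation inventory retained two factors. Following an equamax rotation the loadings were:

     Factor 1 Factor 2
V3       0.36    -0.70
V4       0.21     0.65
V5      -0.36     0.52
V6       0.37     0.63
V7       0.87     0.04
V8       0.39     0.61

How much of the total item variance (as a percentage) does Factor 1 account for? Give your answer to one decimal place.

22.5%

SS loadings for Factor 1 = 0.36² + 0.21² + (-0.36)² + 0.37² + 0.87² + 0.39² = 1.3492
With 6 standardized items, total variance = 6. Proportion = 1.3492/6 = 0.2249 → 22.49%.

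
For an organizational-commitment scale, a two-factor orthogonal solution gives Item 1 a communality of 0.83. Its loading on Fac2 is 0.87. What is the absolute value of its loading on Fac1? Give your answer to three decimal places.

Under orthogonal rotation h² = Σλ², so λ_Fac1² = h² − (0.7569) = 0.83 − 0.7569 = 0.0731.
|λ| = √0.0731 = 0.2704.

0.270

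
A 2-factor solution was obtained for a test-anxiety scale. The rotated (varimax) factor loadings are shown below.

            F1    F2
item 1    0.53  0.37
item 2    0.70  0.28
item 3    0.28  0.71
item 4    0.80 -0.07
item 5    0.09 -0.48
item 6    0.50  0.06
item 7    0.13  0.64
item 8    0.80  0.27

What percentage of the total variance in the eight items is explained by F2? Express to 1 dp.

SS loadings for F2 = 0.37² + 0.28² + 0.71² + (-0.07)² + (-0.48)² + 0.06² + 0.64² + 0.27² = 1.4408
With 8 standardized items, total variance = 8. Proportion = 1.4408/8 = 0.1801 → 18.01%.

18.0%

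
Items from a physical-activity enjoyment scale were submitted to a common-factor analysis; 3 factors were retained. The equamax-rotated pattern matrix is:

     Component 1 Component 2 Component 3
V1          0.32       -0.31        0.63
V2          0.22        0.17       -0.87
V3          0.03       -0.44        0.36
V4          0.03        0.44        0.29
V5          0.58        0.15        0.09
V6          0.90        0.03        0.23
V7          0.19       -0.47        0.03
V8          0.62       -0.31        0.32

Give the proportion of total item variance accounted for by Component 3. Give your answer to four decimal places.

0.1915

SS loadings for Component 3 = 0.63² + (-0.87)² + 0.36² + 0.29² + 0.09² + 0.23² + 0.03² + 0.32² = 1.5318
Proportion of variance = 1.5318 / 8 = 0.1915.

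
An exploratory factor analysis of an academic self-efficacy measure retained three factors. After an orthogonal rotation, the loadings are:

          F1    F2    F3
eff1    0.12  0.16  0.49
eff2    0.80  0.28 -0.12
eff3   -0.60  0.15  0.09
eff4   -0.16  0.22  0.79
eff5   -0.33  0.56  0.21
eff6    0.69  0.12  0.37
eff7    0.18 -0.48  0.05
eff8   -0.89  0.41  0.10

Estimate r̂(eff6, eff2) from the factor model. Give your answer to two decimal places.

r̂ = Σ λ_i·λ_j across factors = (0.69)(0.80) + (0.12)(0.28) + (0.37)(-0.12)
  = +0.5520 +0.0336 -0.0444 = 0.5412

0.54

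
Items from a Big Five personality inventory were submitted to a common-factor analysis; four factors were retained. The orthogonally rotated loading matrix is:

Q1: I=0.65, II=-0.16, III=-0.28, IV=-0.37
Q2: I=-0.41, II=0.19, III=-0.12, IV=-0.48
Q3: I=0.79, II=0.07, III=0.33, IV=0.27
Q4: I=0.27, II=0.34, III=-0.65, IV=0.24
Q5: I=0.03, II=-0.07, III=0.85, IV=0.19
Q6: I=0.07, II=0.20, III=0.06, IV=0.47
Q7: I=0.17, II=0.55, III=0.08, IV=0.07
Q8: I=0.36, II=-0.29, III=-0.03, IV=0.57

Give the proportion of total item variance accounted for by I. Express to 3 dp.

0.181

SS loadings for I = 0.65² + (-0.41)² + 0.79² + 0.27² + 0.03² + 0.07² + 0.17² + 0.36² = 1.4519
Proportion of variance = 1.4519 / 8 = 0.1815.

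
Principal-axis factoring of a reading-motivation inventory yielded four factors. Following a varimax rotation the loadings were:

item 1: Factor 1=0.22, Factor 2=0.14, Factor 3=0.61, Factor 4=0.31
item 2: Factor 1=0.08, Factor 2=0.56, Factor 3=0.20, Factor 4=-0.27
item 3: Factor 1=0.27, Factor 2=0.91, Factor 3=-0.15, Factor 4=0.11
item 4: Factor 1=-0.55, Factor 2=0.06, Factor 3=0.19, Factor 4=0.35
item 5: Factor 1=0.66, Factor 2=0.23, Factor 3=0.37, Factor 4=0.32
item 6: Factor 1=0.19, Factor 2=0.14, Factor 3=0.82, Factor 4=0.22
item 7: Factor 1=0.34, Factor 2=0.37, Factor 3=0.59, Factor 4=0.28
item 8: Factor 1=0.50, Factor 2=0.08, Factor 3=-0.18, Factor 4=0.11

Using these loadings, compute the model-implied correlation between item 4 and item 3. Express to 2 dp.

r̂ = Σ λ_i·λ_j across factors = (-0.55)(0.27) + (0.06)(0.91) + (0.19)(-0.15) + (0.35)(0.11)
  = -0.1485 +0.0546 -0.0285 +0.0385 = -0.0839

-0.08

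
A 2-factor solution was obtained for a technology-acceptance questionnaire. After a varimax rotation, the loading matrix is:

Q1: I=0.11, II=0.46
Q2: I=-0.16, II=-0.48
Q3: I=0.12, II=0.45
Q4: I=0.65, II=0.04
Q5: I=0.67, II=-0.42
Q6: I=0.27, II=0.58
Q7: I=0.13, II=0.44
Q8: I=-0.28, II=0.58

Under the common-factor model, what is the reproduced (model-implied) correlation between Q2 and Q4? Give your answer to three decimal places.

-0.123

r̂ = Σ λ_i·λ_j across factors = (-0.16)(0.65) + (-0.48)(0.04)
  = -0.1040 -0.0192 = -0.1232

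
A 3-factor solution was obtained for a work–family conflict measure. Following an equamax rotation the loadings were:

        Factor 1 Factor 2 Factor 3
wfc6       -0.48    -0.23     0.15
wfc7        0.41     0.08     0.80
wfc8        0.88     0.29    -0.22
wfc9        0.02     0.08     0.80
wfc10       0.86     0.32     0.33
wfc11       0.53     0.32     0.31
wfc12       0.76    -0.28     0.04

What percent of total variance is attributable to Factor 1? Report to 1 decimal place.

39.6%

SS loadings for Factor 1 = (-0.48)² + 0.41² + 0.88² + 0.02² + 0.86² + 0.53² + 0.76² = 2.7714
With 7 standardized items, total variance = 7. Proportion = 2.7714/7 = 0.3959 → 39.59%.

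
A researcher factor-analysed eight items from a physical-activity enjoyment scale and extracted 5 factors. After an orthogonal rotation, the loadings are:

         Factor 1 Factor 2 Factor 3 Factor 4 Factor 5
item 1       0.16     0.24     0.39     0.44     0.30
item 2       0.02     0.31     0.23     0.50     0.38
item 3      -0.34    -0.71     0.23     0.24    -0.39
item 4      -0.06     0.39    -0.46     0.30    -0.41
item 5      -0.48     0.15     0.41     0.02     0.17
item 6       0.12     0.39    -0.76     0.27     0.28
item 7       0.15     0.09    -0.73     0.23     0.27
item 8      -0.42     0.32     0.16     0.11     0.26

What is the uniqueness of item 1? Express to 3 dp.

h² = 0.16² + 0.24² + 0.39² + 0.44² + 0.30² = 0.0256 + 0.0576 + 0.1521 + 0.1936 + 0.0900 = 0.5189
Uniqueness u² = 1 − h² = 1 − 0.5189 = 0.4811

0.481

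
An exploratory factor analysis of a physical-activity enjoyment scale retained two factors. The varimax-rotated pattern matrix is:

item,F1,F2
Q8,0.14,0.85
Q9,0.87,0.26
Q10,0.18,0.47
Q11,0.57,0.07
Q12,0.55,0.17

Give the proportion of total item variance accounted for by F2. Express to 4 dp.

SS loadings for F2 = 0.85² + 0.26² + 0.47² + 0.07² + 0.17² = 1.0448
Proportion of variance = 1.0448 / 5 = 0.2090.

0.2090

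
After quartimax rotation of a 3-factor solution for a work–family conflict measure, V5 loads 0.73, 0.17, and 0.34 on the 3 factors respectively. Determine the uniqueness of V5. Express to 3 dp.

0.323

h² = 0.73² + 0.17² + 0.34² = 0.5329 + 0.0289 + 0.1156 = 0.6774
Uniqueness u² = 1 − h² = 1 − 0.6774 = 0.3226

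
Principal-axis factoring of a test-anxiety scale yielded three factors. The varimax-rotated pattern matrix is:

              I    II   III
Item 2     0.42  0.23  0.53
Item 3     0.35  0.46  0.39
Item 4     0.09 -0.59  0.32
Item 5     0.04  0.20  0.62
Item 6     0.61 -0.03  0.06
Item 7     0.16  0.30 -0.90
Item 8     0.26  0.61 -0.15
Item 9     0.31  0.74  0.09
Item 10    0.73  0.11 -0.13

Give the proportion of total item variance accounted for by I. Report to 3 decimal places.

0.156

SS loadings for I = 0.42² + 0.35² + 0.09² + 0.04² + 0.61² + 0.16² + 0.26² + 0.31² + 0.73² = 1.4029
Proportion of variance = 1.4029 / 9 = 0.1559.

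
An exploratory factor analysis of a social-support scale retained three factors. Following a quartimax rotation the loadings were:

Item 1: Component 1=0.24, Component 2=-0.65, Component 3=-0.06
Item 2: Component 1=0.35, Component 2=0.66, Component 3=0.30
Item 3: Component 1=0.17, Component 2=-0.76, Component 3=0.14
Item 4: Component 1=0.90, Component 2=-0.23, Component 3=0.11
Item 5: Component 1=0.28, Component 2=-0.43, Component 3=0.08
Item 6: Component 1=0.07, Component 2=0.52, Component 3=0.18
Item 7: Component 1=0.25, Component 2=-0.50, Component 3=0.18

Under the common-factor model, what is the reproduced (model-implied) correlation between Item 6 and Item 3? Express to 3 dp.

r̂ = Σ λ_i·λ_j across factors = (0.07)(0.17) + (0.52)(-0.76) + (0.18)(0.14)
  = +0.0119 -0.3952 +0.0252 = -0.3581

-0.358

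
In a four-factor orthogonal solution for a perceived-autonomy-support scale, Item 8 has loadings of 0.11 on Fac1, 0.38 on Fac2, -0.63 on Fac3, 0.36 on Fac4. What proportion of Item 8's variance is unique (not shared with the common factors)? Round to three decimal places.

0.317

h² = 0.11² + 0.38² + (-0.63)² + 0.36² = 0.0121 + 0.1444 + 0.3969 + 0.1296 = 0.6830
Uniqueness u² = 1 − h² = 1 − 0.6830 = 0.3170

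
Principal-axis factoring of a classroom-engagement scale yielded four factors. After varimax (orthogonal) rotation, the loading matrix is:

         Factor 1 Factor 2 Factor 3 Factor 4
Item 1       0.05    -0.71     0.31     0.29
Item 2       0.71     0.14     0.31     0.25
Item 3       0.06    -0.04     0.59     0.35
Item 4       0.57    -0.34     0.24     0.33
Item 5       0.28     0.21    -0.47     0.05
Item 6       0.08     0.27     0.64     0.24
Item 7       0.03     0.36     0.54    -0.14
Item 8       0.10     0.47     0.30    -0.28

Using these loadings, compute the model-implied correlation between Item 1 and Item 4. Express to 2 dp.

r̂ = Σ λ_i·λ_j across factors = (0.05)(0.57) + (-0.71)(-0.34) + (0.31)(0.24) + (0.29)(0.33)
  = +0.0285 +0.2414 +0.0744 +0.0957 = 0.4400

0.44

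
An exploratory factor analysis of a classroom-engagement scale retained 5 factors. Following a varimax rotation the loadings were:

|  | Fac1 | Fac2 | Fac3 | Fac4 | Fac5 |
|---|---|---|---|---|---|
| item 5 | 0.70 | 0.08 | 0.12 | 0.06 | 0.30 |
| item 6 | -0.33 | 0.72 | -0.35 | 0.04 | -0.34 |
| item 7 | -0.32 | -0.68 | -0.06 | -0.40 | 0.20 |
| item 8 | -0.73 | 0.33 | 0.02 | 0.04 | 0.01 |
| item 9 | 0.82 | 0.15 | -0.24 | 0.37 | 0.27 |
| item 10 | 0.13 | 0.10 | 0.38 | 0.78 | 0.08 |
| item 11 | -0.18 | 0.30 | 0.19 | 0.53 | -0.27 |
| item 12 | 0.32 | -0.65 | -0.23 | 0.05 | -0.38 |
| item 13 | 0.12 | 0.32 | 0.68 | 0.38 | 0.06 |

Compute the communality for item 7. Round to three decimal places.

0.768

h² = (-0.32)² + (-0.68)² + (-0.06)² + (-0.40)² + 0.20² = 0.1024 + 0.4624 + 0.0036 + 0.1600 + 0.0400 = 0.7684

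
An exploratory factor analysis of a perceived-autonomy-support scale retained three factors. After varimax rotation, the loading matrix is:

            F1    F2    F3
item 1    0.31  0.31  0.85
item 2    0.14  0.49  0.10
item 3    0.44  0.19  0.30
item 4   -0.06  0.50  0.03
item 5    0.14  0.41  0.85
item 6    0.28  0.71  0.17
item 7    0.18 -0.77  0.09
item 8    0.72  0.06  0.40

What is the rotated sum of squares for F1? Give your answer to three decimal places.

SS loadings for F1 = 0.31² + 0.14² + 0.44² + (-0.06)² + 0.14² + 0.28² + 0.18² + 0.72² = 0.0961 + 0.0196 + 0.1936 + 0.0036 + 0.0196 + 0.0784 + 0.0324 + 0.5184 = 0.9617

0.962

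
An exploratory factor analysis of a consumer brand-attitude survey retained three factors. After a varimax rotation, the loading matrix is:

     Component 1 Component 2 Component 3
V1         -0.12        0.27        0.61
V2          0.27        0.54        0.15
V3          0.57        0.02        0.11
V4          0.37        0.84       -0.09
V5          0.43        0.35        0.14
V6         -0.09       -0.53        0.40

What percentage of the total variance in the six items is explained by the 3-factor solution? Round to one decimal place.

Communalities: 0.4594, 0.3870, 0.3374, 0.8506, 0.3270, 0.4490; Σh² = 2.8104.
Total variance with 6 standardized items is 6, so the solution explains 2.8104/6 = 0.4684 = 46.84%.

46.8%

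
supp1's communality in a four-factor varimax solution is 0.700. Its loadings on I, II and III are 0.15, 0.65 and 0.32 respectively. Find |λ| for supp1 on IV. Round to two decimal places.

Under orthogonal rotation h² = Σλ², so λ_IV² = h² − (0.5474) = 0.700 − 0.5474 = 0.1526.
|λ| = √0.1526 = 0.3906.

0.39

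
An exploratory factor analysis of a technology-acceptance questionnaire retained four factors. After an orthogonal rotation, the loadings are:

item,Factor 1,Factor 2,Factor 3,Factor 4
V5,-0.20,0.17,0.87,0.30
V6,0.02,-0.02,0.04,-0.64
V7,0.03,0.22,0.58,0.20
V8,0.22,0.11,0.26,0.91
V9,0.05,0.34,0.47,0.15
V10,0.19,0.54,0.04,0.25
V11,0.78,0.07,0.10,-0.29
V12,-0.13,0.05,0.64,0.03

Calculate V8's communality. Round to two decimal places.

0.96

h² = 0.22² + 0.11² + 0.26² + 0.91² = 0.0484 + 0.0121 + 0.0676 + 0.8281 = 0.9562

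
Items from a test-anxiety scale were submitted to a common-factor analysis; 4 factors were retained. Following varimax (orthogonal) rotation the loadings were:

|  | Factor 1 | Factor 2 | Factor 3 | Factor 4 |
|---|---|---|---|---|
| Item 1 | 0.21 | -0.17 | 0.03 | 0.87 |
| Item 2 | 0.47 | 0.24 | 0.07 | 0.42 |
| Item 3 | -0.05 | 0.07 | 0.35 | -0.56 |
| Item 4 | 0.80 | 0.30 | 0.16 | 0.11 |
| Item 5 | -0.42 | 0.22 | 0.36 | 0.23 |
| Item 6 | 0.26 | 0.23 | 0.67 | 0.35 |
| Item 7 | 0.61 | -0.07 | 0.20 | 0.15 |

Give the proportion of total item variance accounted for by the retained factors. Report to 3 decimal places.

0.577

Communalities: 0.8308, 0.4598, 0.4435, 0.7677, 0.4073, 0.6919, 0.4395; Σh² = 4.0405.
Total variance with 7 standardized items is 7, so the solution explains 4.0405/7 = 0.5772.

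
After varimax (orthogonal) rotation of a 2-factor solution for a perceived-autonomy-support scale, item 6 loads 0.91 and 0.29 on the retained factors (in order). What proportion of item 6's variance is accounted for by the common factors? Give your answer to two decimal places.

0.91

h² = 0.91² + 0.29² = 0.8281 + 0.0841 = 0.9122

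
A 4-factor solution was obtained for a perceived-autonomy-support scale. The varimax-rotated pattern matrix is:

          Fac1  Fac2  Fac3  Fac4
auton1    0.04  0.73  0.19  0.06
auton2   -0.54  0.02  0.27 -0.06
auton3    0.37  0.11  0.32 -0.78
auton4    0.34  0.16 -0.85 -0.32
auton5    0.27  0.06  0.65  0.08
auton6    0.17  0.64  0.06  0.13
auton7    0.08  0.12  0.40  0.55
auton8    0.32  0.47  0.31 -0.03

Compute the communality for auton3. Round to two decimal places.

0.86

h² = 0.37² + 0.11² + 0.32² + (-0.78)² = 0.1369 + 0.0121 + 0.1024 + 0.6084 = 0.8598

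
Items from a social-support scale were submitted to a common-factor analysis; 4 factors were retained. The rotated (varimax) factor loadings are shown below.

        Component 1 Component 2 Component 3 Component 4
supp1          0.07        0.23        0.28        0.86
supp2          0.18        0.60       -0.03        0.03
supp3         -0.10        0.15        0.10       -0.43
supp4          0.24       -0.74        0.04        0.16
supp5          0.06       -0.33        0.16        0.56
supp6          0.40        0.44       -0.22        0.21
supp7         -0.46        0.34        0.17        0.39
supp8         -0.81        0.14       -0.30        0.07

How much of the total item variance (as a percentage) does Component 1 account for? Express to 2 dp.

SS loadings for Component 1 = 0.07² + 0.18² + (-0.10)² + 0.24² + 0.06² + 0.40² + (-0.46)² + (-0.81)² = 1.1362
With 8 standardized items, total variance = 8. Proportion = 1.1362/8 = 0.1420 → 14.20%.

14.20%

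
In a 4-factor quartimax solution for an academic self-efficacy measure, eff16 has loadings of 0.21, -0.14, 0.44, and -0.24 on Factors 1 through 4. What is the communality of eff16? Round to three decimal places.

h² = 0.21² + (-0.14)² + 0.44² + (-0.24)² = 0.0441 + 0.0196 + 0.1936 + 0.0576 = 0.3149

0.315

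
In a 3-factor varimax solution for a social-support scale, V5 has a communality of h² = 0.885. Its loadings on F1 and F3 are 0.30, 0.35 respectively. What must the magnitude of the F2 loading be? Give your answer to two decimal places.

0.82

Under orthogonal rotation h² = Σλ², so λ_F2² = h² − (0.2125) = 0.885 − 0.2125 = 0.6725.
|λ| = √0.6725 = 0.8201.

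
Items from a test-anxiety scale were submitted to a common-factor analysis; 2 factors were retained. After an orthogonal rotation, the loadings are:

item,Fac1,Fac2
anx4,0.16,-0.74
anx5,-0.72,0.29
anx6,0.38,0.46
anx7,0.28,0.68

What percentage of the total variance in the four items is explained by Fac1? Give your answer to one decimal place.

SS loadings for Fac1 = 0.16² + (-0.72)² + 0.38² + 0.28² = 0.7668
With 4 standardized items, total variance = 4. Proportion = 0.7668/4 = 0.1917 → 19.17%.

19.2%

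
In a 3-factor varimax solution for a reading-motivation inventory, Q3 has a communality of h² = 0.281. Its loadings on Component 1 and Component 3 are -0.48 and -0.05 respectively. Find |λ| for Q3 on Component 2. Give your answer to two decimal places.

Under orthogonal rotation h² = Σλ², so λ_Component 2² = h² − (0.2329) = 0.281 − 0.2329 = 0.0481.
|λ| = √0.0481 = 0.2193.

0.22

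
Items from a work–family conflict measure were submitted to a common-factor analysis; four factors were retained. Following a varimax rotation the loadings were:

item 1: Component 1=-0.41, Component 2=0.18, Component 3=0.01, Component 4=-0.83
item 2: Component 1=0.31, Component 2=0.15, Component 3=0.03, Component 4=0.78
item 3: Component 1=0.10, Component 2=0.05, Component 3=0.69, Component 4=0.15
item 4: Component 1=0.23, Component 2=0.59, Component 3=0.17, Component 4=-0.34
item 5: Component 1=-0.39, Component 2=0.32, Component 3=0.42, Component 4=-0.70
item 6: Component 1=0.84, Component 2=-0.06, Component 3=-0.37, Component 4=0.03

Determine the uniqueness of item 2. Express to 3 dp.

0.272

h² = 0.31² + 0.15² + 0.03² + 0.78² = 0.0961 + 0.0225 + 0.0009 + 0.6084 = 0.7279
Uniqueness u² = 1 − h² = 1 − 0.7279 = 0.2721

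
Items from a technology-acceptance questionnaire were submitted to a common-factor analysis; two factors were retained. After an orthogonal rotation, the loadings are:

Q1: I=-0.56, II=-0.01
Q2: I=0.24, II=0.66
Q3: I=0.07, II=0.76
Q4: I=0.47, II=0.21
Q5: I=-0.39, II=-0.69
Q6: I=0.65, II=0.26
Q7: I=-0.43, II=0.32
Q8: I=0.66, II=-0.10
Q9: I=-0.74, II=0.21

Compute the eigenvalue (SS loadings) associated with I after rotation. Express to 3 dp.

SS loadings for I = (-0.56)² + 0.24² + 0.07² + 0.47² + (-0.39)² + 0.65² + (-0.43)² + 0.66² + (-0.74)² = 0.3136 + 0.0576 + 0.0049 + 0.2209 + 0.1521 + 0.4225 + 0.1849 + 0.4356 + 0.5476 = 2.3397

2.340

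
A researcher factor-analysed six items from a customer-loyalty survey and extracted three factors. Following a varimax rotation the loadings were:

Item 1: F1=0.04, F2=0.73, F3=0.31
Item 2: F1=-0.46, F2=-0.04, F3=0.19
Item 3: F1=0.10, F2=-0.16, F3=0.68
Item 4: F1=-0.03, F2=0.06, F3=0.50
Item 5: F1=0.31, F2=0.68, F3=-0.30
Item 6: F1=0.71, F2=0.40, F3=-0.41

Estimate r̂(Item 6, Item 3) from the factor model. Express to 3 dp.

-0.272

r̂ = Σ λ_i·λ_j across factors = (0.71)(0.10) + (0.40)(-0.16) + (-0.41)(0.68)
  = +0.0710 -0.0640 -0.2788 = -0.2718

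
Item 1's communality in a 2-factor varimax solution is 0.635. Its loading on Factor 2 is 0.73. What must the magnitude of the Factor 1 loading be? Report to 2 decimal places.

Under orthogonal rotation h² = Σλ², so λ_Factor 1² = h² − (0.5329) = 0.635 − 0.5329 = 0.1021.
|λ| = √0.1021 = 0.3195.

0.32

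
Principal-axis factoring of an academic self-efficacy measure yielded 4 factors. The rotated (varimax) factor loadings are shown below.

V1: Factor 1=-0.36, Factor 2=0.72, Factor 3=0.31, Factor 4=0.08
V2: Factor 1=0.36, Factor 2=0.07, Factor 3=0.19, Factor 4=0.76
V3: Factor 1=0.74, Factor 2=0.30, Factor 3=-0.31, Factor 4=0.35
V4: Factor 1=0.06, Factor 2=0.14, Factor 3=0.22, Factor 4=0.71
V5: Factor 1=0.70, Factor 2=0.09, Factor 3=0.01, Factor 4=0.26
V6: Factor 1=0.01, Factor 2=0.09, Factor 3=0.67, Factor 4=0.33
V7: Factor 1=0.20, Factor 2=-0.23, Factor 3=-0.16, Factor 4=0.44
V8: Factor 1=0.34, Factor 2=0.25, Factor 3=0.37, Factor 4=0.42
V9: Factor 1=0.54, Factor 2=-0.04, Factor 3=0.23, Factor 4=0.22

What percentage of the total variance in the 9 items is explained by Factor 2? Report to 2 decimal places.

8.51%

SS loadings for Factor 2 = 0.72² + 0.07² + 0.30² + 0.14² + 0.09² + 0.09² + (-0.23)² + 0.25² + (-0.04)² = 0.7661
With 9 standardized items, total variance = 9. Proportion = 0.7661/9 = 0.0851 → 8.51%.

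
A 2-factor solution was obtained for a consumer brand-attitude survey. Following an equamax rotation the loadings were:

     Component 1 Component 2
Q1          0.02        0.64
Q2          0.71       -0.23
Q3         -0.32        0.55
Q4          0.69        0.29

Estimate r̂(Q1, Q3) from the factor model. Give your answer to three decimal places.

r̂ = Σ λ_i·λ_j across factors = (0.02)(-0.32) + (0.64)(0.55)
  = -0.0064 +0.3520 = 0.3456

0.346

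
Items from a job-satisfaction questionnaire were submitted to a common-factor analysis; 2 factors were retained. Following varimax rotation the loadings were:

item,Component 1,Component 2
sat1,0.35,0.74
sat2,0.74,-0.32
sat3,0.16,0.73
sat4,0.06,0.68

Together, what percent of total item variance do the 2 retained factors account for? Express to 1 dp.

58.6%

Communalities: 0.6701, 0.6500, 0.5585, 0.4660; Σh² = 2.3446.
Total variance with 4 standardized items is 4, so the solution explains 2.3446/4 = 0.5861 = 58.61%.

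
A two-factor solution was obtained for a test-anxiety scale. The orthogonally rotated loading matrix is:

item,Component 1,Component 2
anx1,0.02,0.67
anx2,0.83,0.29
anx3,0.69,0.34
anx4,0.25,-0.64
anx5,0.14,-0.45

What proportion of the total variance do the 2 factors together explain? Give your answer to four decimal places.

SS loadings by factor: 1.2475, 1.2607; total = 2.5082.
Total variance with 5 standardized items is 5, so the solution explains 2.5082/5 = 0.5016.

0.5016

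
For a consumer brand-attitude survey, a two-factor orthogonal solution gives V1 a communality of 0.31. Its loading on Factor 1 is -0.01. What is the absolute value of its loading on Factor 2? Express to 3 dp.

Under orthogonal rotation h² = Σλ², so λ_Factor 2² = h² − (0.0001) = 0.31 − 0.0001 = 0.3099.
|λ| = √0.3099 = 0.5567.

0.557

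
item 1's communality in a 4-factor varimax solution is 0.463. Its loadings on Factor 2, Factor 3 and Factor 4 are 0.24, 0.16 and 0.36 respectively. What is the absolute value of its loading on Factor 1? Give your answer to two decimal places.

0.50

Under orthogonal rotation h² = Σλ², so λ_Factor 1² = h² − (0.2128) = 0.463 − 0.2128 = 0.2502.
|λ| = √0.2502 = 0.5002.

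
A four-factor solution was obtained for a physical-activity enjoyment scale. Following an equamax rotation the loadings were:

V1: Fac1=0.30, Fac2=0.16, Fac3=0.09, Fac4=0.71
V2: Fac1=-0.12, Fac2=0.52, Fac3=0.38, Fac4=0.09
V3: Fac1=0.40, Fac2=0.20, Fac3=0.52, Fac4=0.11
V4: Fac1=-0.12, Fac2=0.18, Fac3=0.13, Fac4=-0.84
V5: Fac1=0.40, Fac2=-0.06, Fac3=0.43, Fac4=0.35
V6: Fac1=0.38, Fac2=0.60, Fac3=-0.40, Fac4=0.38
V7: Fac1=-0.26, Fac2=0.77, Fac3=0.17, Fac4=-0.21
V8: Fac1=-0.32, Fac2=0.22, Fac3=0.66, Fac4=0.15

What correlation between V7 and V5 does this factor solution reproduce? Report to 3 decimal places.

r̂ = Σ λ_i·λ_j across factors = (-0.26)(0.40) + (0.77)(-0.06) + (0.17)(0.43) + (-0.21)(0.35)
  = -0.1040 -0.0462 +0.0731 -0.0735 = -0.1506

-0.151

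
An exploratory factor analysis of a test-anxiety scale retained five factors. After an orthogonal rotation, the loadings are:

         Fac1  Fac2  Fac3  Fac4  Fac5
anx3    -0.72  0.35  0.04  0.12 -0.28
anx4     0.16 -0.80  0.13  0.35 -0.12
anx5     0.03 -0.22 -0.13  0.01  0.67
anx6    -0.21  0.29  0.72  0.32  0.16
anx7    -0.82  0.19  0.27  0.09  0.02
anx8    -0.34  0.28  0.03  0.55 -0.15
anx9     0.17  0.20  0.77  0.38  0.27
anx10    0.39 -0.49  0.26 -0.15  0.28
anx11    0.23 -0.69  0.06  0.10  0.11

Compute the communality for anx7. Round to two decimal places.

h² = (-0.82)² + 0.19² + 0.27² + 0.09² + 0.02² = 0.6724 + 0.0361 + 0.0729 + 0.0081 + 0.0004 = 0.7899

0.79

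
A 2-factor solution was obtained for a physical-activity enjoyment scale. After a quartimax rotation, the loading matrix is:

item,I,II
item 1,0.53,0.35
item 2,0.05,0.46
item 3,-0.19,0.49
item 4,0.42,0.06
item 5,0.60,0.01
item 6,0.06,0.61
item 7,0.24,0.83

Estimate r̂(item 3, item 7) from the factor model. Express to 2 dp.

r̂ = Σ λ_i·λ_j across factors = (-0.19)(0.24) + (0.49)(0.83)
  = -0.0456 +0.4067 = 0.3611

0.36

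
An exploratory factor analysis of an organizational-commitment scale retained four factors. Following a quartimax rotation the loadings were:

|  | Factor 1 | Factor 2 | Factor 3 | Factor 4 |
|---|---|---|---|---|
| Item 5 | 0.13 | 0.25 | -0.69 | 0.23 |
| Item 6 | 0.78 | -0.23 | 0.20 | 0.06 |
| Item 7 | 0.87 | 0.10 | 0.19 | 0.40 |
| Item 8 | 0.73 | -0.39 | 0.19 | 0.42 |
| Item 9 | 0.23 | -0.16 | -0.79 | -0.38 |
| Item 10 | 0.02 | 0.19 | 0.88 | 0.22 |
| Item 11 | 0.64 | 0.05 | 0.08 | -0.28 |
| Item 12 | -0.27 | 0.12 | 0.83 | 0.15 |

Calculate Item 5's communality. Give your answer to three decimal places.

h² = 0.13² + 0.25² + (-0.69)² + 0.23² = 0.0169 + 0.0625 + 0.4761 + 0.0529 = 0.6084

0.608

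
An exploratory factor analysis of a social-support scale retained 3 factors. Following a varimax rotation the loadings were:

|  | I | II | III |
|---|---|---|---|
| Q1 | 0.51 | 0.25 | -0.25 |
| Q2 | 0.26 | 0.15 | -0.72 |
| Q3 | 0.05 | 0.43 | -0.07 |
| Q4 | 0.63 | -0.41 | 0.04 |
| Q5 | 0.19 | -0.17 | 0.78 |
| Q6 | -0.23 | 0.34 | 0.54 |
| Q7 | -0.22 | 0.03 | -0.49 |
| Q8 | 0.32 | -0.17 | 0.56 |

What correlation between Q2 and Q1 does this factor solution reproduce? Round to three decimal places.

0.350

r̂ = Σ λ_i·λ_j across factors = (0.26)(0.51) + (0.15)(0.25) + (-0.72)(-0.25)
  = +0.1326 +0.0375 +0.1800 = 0.3501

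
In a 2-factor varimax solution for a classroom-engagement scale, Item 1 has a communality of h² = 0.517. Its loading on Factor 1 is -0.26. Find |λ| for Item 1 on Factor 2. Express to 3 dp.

0.670

Under orthogonal rotation h² = Σλ², so λ_Factor 2² = h² − (0.0676) = 0.517 − 0.0676 = 0.4494.
|λ| = √0.4494 = 0.6704.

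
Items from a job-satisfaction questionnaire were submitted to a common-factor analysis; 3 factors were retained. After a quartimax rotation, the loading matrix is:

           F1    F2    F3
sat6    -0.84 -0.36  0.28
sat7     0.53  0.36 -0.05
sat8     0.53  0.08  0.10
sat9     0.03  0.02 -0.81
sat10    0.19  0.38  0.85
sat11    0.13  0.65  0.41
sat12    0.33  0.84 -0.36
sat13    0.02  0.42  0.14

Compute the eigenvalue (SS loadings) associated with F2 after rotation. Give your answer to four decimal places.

SS loadings for F2 = (-0.36)² + 0.36² + 0.08² + 0.02² + 0.38² + 0.65² + 0.84² + 0.42² = 0.1296 + 0.1296 + 0.0064 + 0.0004 + 0.1444 + 0.4225 + 0.7056 + 0.1764 = 1.7149

1.7149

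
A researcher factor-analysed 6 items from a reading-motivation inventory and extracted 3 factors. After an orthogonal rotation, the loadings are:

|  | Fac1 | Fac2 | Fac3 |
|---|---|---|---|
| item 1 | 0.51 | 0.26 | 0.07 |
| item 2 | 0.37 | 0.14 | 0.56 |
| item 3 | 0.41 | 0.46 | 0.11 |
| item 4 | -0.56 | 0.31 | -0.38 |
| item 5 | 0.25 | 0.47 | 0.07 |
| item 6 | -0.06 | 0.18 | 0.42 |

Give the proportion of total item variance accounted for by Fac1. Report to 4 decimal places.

SS loadings for Fac1 = 0.51² + 0.37² + 0.41² + (-0.56)² + 0.25² + (-0.06)² = 0.9448
Proportion of variance = 0.9448 / 6 = 0.1575.

0.1575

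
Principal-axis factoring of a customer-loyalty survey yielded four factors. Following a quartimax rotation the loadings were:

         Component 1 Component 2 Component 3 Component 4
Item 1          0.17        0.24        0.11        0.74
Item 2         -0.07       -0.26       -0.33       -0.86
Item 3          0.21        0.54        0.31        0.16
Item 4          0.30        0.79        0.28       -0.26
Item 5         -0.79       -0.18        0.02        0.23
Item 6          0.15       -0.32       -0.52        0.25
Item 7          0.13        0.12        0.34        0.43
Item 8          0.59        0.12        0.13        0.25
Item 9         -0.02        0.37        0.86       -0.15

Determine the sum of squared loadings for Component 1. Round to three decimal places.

1.180

SS loadings for Component 1 = 0.17² + (-0.07)² + 0.21² + 0.30² + (-0.79)² + 0.15² + 0.13² + 0.59² + (-0.02)² = 0.0289 + 0.0049 + 0.0441 + 0.0900 + 0.6241 + 0.0225 + 0.0169 + 0.3481 + 0.0004 = 1.1799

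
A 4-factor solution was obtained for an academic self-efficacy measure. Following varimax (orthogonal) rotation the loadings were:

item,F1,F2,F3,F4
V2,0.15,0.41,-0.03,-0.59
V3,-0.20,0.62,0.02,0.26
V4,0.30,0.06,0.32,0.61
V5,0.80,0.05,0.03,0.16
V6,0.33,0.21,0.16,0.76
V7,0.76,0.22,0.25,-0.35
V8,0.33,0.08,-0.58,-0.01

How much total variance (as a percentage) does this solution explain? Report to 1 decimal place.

Communalities: 0.5396, 0.4924, 0.5681, 0.6690, 0.7562, 0.8110, 0.4518; Σh² = 4.2881.
Total variance with 7 standardized items is 7, so the solution explains 4.2881/7 = 0.6126 = 61.26%.

61.3%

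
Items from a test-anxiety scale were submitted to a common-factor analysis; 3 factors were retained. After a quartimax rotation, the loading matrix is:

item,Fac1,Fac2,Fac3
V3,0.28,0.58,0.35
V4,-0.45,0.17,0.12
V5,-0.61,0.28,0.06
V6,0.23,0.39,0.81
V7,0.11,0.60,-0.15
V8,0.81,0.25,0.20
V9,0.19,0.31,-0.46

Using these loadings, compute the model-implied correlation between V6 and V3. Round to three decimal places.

0.574

r̂ = Σ λ_i·λ_j across factors = (0.23)(0.28) + (0.39)(0.58) + (0.81)(0.35)
  = +0.0644 +0.2262 +0.2835 = 0.5741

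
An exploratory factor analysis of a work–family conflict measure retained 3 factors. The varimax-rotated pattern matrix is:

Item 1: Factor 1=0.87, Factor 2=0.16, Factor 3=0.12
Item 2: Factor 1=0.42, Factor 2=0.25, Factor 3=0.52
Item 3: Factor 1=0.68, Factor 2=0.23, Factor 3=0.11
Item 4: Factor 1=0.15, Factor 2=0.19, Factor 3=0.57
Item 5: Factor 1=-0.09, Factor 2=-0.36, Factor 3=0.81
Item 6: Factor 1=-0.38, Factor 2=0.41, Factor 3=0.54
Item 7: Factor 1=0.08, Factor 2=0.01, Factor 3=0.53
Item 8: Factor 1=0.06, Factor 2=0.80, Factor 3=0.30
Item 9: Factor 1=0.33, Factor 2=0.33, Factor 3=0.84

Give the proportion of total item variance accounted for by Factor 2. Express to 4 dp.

SS loadings for Factor 2 = 0.16² + 0.25² + 0.23² + 0.19² + (-0.36)² + 0.41² + 0.01² + 0.80² + 0.33² = 1.2238
Proportion of variance = 1.2238 / 9 = 0.1360.

0.1360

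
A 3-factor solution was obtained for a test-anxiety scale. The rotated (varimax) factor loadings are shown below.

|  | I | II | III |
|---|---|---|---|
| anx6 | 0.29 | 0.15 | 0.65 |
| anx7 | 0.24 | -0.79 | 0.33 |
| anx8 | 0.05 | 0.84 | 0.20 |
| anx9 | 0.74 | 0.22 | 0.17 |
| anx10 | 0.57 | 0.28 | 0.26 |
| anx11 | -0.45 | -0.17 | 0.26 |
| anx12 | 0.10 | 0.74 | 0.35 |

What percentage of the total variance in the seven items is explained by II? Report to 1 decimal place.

29.4%

SS loadings for II = 0.15² + (-0.79)² + 0.84² + 0.22² + 0.28² + (-0.17)² + 0.74² = 2.0555
With 7 standardized items, total variance = 7. Proportion = 2.0555/7 = 0.2936 → 29.36%.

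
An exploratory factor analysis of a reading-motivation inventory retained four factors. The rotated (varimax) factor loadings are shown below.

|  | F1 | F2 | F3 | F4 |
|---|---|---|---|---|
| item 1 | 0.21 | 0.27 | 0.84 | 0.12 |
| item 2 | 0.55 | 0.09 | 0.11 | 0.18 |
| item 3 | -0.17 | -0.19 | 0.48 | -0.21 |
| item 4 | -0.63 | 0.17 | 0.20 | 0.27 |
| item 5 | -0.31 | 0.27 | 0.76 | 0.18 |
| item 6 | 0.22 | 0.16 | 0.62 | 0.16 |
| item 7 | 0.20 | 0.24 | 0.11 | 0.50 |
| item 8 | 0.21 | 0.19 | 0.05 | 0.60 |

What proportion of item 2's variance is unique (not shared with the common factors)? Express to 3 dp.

h² = 0.55² + 0.09² + 0.11² + 0.18² = 0.3025 + 0.0081 + 0.0121 + 0.0324 = 0.3551
Uniqueness u² = 1 − h² = 1 − 0.3551 = 0.6449

0.645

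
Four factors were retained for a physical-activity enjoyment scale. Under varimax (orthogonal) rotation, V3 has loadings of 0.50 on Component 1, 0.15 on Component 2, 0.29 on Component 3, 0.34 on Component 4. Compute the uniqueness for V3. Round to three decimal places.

0.528

h² = 0.50² + 0.15² + 0.29² + 0.34² = 0.2500 + 0.0225 + 0.0841 + 0.1156 = 0.4722
Uniqueness u² = 1 − h² = 1 − 0.4722 = 0.5278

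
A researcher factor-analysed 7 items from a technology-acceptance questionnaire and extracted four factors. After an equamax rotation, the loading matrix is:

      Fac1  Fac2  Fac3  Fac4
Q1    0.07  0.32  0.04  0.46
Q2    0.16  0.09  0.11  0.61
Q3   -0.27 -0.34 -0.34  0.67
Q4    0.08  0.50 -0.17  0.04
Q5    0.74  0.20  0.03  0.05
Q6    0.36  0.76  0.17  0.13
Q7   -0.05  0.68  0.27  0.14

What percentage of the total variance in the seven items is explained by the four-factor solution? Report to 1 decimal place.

SS loadings by factor: 0.7895, 1.5561, 0.2609, 1.0732; total = 3.6797.
Total variance with 7 standardized items is 7, so the solution explains 3.6797/7 = 0.5257 = 52.57%.

52.6%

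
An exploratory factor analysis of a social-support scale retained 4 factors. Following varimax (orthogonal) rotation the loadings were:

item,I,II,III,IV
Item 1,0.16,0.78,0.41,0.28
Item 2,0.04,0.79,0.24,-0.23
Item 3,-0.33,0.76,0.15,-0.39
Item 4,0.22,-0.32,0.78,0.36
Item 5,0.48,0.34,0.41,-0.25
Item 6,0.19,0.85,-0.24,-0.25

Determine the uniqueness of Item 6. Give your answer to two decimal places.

h² = 0.19² + 0.85² + (-0.24)² + (-0.25)² = 0.0361 + 0.7225 + 0.0576 + 0.0625 = 0.8787
Uniqueness u² = 1 − h² = 1 − 0.8787 = 0.1213

0.12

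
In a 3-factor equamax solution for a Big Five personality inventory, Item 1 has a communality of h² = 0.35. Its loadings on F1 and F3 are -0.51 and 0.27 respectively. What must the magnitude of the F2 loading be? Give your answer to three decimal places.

0.130

Under orthogonal rotation h² = Σλ², so λ_F2² = h² − (0.3330) = 0.35 − 0.3330 = 0.0170.
|λ| = √0.0170 = 0.1304.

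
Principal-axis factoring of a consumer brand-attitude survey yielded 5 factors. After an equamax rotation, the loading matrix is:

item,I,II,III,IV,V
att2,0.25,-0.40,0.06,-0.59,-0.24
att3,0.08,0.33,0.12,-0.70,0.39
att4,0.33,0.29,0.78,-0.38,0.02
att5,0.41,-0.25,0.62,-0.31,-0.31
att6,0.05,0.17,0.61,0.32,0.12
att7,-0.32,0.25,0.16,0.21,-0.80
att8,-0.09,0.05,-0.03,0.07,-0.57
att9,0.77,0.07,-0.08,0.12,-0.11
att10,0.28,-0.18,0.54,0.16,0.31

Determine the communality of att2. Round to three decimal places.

0.632

h² = 0.25² + (-0.40)² + 0.06² + (-0.59)² + (-0.24)² = 0.0625 + 0.1600 + 0.0036 + 0.3481 + 0.0576 = 0.6318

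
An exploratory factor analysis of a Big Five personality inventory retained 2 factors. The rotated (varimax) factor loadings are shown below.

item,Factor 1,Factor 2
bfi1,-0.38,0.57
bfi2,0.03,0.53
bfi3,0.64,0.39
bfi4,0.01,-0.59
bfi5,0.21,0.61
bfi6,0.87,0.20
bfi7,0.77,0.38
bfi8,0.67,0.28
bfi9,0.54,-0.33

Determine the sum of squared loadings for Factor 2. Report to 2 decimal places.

SS loadings for Factor 2 = 0.57² + 0.53² + 0.39² + (-0.59)² + 0.61² + 0.20² + 0.38² + 0.28² + (-0.33)² = 0.3249 + 0.2809 + 0.1521 + 0.3481 + 0.3721 + 0.0400 + 0.1444 + 0.0784 + 0.1089 = 1.8498

1.85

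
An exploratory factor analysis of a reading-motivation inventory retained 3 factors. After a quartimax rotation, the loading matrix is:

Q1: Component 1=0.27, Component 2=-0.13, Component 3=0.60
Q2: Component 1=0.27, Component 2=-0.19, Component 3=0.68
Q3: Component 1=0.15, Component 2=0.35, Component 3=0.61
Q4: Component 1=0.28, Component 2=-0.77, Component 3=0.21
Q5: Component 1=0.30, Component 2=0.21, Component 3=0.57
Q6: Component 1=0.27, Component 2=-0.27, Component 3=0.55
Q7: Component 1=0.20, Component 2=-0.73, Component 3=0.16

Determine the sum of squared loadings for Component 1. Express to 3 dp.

SS loadings for Component 1 = 0.27² + 0.27² + 0.15² + 0.28² + 0.30² + 0.27² + 0.20² = 0.0729 + 0.0729 + 0.0225 + 0.0784 + 0.0900 + 0.0729 + 0.0400 = 0.4496

0.450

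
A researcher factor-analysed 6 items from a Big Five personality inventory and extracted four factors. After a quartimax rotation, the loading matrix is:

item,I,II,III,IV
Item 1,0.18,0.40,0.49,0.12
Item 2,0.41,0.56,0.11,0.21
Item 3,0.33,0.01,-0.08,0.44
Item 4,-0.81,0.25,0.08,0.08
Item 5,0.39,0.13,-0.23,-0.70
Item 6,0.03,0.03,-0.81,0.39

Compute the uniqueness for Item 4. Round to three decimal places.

h² = (-0.81)² + 0.25² + 0.08² + 0.08² = 0.6561 + 0.0625 + 0.0064 + 0.0064 = 0.7314
Uniqueness u² = 1 − h² = 1 − 0.7314 = 0.2686

0.269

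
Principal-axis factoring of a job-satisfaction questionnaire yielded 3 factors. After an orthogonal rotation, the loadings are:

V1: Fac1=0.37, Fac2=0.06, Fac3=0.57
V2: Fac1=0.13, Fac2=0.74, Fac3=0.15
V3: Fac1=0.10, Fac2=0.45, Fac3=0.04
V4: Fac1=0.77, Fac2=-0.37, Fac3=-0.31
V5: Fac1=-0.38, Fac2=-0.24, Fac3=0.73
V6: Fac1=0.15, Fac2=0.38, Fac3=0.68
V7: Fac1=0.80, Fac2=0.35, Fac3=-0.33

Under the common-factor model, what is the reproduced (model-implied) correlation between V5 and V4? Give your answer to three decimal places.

-0.430

r̂ = Σ λ_i·λ_j across factors = (-0.38)(0.77) + (-0.24)(-0.37) + (0.73)(-0.31)
  = -0.2926 +0.0888 -0.2263 = -0.4301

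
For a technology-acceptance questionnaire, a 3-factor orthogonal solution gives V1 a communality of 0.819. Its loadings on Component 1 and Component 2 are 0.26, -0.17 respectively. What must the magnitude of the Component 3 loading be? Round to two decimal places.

Under orthogonal rotation h² = Σλ², so λ_Component 3² = h² − (0.0965) = 0.819 − 0.0965 = 0.7225.
|λ| = √0.7225 = 0.8500.

0.85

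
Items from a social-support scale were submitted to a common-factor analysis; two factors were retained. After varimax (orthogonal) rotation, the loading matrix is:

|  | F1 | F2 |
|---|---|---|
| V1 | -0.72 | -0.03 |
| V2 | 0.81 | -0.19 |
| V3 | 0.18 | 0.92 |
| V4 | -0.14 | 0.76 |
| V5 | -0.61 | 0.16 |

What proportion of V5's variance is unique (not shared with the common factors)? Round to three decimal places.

0.602

h² = (-0.61)² + 0.16² = 0.3721 + 0.0256 = 0.3977
Uniqueness u² = 1 − h² = 1 − 0.3977 = 0.6023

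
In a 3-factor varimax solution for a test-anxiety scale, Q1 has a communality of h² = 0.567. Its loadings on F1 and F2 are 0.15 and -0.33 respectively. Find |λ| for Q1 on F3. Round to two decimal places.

0.66

Under orthogonal rotation h² = Σλ², so λ_F3² = h² − (0.1314) = 0.567 − 0.1314 = 0.4356.
|λ| = √0.4356 = 0.6600.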